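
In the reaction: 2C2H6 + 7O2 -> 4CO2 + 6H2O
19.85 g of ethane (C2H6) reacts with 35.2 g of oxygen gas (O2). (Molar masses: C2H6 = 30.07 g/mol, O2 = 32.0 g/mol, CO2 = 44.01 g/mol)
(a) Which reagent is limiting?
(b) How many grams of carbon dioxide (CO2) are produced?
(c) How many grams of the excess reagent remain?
(a) O2, (b) 27.66 g, (c) 10.4 g

Moles of C2H6 = 19.85 g ÷ 30.07 g/mol = 0.660126 mol
Moles of O2 = 35.2 g ÷ 32.0 g/mol = 1.1 mol
Moles ÷ coefficient: C2H6: 0.660126/2 = 0.3301, O2: 1.1/7 = 0.1571
(a) O2 has the smaller value, so O2 is the limiting reagent.
(b) Moles of CO2 = 1.1 mol O2 × (4/7) = 0.628571 mol; mass = 0.628571 mol × 44.01 g/mol = 27.66 g
(c) C2H6 consumed = 1.1 × (2/7) = 0.314286 mol; remaining = 0.660126 − 0.314286 = 0.345841 mol; mass = 0.345841 mol × 30.07 g/mol = 10.4 g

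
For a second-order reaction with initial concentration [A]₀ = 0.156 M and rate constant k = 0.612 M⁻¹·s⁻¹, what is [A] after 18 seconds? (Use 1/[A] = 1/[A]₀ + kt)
0.0574 M

1/[A] = 1/[A]₀ + k·t = 1/0.156 + (0.612)·(18) = 6.4103 + 11.0160 = 17.4263
[A] = 1/17.4263 = 0.0574 M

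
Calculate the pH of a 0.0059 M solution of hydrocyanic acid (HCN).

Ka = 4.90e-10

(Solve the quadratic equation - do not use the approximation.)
pH = 5.77

x² + Ka×x - Ka×C = 0. Using quadratic formula: [H⁺] = 1.7000e-06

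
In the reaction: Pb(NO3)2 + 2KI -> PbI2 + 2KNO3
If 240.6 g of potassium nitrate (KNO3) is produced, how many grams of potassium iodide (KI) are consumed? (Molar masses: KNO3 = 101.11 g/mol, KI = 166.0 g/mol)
Moles of KNO3 = 240.6 g ÷ 101.11 g/mol = 2.37959 mol
Mole ratio: 2 mol KI / 2 mol KNO3
Moles of KI = 2.37959 × (2/2) = 2.37959 mol
Mass of KI = 2.37959 mol × 166.0 g/mol = 395 g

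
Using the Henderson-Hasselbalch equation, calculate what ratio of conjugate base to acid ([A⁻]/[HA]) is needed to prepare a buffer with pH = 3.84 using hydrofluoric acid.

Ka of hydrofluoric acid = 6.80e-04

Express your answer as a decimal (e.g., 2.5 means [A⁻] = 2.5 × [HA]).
[A⁻]/[HA] = 4.704

pKa = −log(6.80e-04) = 3.1675. pH = pKa + log([A⁻]/[HA]). 3.84 = 3.1675 + log(ratio). log(ratio) = 3.84 − 3.1675 = 0.6725. ratio = 10^(0.6725) = 4.704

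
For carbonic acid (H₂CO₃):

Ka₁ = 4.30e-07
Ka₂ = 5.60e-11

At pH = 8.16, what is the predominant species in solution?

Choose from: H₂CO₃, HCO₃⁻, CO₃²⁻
HCO₃⁻

pKa1 = 6.37, pKa2 = 10.25. Each pKa is the crossover between adjacent species; pH = 8.16 lies in the region where HCO₃⁻ predominates.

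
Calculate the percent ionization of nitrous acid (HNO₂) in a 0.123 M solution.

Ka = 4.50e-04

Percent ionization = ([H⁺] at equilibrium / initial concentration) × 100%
Percent ionization = 5.87%

Let x = [H⁺]. Ka = x²/(C - x) ⇒ x² + (4.50e-04)x - (4.50e-04)(0.123) = 0. x = 7.2182e-03. Percent = (7.2182e-03/0.123) × 100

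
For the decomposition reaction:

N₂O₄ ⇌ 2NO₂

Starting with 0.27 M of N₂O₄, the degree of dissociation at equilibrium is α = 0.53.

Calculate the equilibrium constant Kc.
K_c = 0.6455

x = α·[A]₀ = 0.53 × 0.27 = 0.1431 M dissociated.
At eq: [N₂O₄] = 0.27 − 0.1431 = 0.1269 M; [NO₂] = 2x = 0.2862 M.
Kc = [NO₂]²/[N₂O₄] = (0.2862)²/0.1269 = 0.6455.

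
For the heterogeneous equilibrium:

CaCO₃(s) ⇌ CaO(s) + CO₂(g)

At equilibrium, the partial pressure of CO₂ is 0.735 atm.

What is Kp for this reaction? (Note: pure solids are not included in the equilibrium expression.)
K_p = 0.735

Solids (CaCO₃, CaO) have activity 1 and are excluded.
Kp = P(CO₂) = 0.735.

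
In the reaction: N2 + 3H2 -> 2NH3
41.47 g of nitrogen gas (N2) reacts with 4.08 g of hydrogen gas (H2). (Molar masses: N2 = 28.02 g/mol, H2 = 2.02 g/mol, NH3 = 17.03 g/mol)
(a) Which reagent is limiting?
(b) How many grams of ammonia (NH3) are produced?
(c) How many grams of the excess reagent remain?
(a) H2, (b) 22.93 g, (c) 22.61 g

Moles of N2 = 41.47 g ÷ 28.02 g/mol = 1.48001 mol
Moles of H2 = 4.08 g ÷ 2.02 g/mol = 2.0198 mol
Moles ÷ coefficient: N2: 1.48001/1 = 1.48, H2: 2.0198/3 = 0.6733
(a) H2 has the smaller value, so H2 is the limiting reagent.
(b) Moles of NH3 = 2.0198 mol H2 × (2/3) = 1.34653 mol; mass = 1.34653 mol × 17.03 g/mol = 22.93 g
(c) N2 consumed = 2.0198 × (1/3) = 0.673267 mol; remaining = 1.48001 − 0.673267 = 0.806747 mol; mass = 0.806747 mol × 28.02 g/mol = 22.61 g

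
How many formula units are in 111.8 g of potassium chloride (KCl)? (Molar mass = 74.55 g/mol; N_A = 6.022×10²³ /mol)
Moles = 111.8 g ÷ 74.55 g/mol = 1.49966 mol
Formula units = 1.49966 mol × 6.022×10²³ /mol = 9.031e+23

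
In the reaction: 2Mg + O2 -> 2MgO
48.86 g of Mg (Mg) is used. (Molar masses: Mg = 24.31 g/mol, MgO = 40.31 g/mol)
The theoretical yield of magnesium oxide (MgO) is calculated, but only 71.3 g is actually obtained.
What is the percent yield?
Moles of Mg = 48.86 g ÷ 24.31 g/mol = 2.00987 mol
Mole ratio: 2 mol MgO / 2 mol Mg
Moles of MgO = 2.00987 × (2/2) = 2.00987 mol
Theoretical yield = 2.00987 mol × 40.31 g/mol = 81.018 g
Actual yield = 71.3 g
Percent yield = (71.3 / 81.018) × 100% = 88.0%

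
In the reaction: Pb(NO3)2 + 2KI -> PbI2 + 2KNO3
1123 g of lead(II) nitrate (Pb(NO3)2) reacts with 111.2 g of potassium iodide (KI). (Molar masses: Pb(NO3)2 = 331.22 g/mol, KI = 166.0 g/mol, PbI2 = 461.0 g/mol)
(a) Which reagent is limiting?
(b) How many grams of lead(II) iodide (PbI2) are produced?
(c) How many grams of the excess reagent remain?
(a) KI, (b) 154.4 g, (c) 1012 g

Moles of Pb(NO3)2 = 1123 g ÷ 331.22 g/mol = 3.3905 mol
Moles of KI = 111.2 g ÷ 166.0 g/mol = 0.66988 mol
Moles ÷ coefficient: Pb(NO3)2: 3.3905/1 = 3.39, KI: 0.66988/2 = 0.3349
(a) KI has the smaller value, so KI is the limiting reagent.
(b) Moles of PbI2 = 0.66988 mol KI × (1/2) = 0.33494 mol; mass = 0.33494 mol × 461.0 g/mol = 154.4 g
(c) Pb(NO3)2 consumed = 0.66988 × (1/2) = 0.33494 mol; remaining = 3.3905 − 0.33494 = 3.05556 mol; mass = 3.05556 mol × 331.22 g/mol = 1012 g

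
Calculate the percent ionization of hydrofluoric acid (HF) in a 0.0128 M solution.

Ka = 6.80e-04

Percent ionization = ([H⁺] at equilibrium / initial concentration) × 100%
Percent ionization = 20.5%

Let x = [H⁺]. Ka = x²/(C - x) ⇒ x² + (6.80e-04)x - (6.80e-04)(0.0128) = 0. x = 2.6298e-03. Percent = (2.6298e-03/0.0128) × 100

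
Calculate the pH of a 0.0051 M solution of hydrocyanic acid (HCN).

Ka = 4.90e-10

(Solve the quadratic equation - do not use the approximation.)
pH = 5.80

x² + Ka×x - Ka×C = 0. Using quadratic formula: [H⁺] = 1.5806e-06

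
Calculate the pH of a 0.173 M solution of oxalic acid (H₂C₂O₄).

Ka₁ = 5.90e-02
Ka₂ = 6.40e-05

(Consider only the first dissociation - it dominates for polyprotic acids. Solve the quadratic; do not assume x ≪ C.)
pH = 1.12

x² + Ka₁·x − Ka₁·C = 0 with Ka₁ = 5.90e-02, C = 0.173.
x = (−Ka₁ + √(Ka₁² + 4·Ka₁·C))/2 = 7.5749e-02 M, so pH = 1.12.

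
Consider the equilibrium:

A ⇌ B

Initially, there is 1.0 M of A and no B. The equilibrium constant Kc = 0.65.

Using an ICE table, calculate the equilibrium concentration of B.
[B] = 0.394 M

ICE: [A] = 1.0 − x, [B] = x.
Kc = x/(1.0 − x) = 0.65 ⇒ x = 0.65·1.0/(1 + 0.65) = 0.65/1.65 = 0.3939.
[B] = x = 0.394 M.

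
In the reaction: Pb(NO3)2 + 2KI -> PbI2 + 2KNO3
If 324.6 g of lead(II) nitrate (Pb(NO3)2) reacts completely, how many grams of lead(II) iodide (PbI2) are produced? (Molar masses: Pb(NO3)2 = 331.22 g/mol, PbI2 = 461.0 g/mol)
Moles of Pb(NO3)2 = 324.6 g ÷ 331.22 g/mol = 0.980013 mol
Mole ratio: 1 mol PbI2 / 1 mol Pb(NO3)2
Moles of PbI2 = 0.980013 × (1/1) = 0.980013 mol
Mass of PbI2 = 0.980013 mol × 461.0 g/mol = 451.8 g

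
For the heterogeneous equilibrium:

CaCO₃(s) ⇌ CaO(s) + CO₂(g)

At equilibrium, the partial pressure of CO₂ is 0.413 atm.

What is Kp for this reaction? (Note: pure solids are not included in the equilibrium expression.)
K_p = 0.413

Solids (CaCO₃, CaO) have activity 1 and are excluded.
Kp = P(CO₂) = 0.413.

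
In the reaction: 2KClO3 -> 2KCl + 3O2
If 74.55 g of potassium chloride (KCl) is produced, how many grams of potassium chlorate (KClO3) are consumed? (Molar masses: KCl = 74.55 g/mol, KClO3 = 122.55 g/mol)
Moles of KCl = 74.55 g ÷ 74.55 g/mol = 1 mol
Mole ratio: 2 mol KClO3 / 2 mol KCl
Moles of KClO3 = 1 × (2/2) = 1 mol
Mass of KClO3 = 1 mol × 122.55 g/mol = 122.5 g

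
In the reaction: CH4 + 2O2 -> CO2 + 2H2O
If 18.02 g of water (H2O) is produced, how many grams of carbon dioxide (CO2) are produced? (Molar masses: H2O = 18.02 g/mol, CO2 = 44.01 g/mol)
Moles of H2O = 18.02 g ÷ 18.02 g/mol = 1 mol
Mole ratio: 1 mol CO2 / 2 mol H2O
Moles of CO2 = 1 × (1/2) = 0.5 mol
Mass of CO2 = 0.5 mol × 44.01 g/mol = 22 g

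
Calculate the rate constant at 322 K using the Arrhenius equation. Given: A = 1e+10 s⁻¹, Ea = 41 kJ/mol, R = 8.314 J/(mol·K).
2.23e+03 s⁻¹

k = A·exp(-Ea/(R·T)) = 1e+10·exp(-41000/(8.314·322)) = 1e+10·exp(-15.3150) = 1e+10·2.2324e-07 = 2.23e+03 s⁻¹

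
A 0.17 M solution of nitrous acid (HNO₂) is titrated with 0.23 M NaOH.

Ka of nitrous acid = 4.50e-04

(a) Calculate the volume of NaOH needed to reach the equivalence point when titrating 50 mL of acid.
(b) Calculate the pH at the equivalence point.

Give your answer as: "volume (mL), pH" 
V = 37.0 mL, pH = 8.17

(a) At equivalence: moles acid = moles base.
moles acid = 0.17 × 0.05 = 0.0085 mol; V_NaOH = 0.0085/0.23 = 0.03696 L = 37.0 mL.
(b) At equivalence, all acid → conjugate base A⁻ at [A⁻] = 0.0085/0.08696 = 0.09775 M.
Kb = Kw/Ka = 1.0e-14/4.50e-04 = 2.222e-11; [OH⁻] = √(Kb·[A⁻]) = 1.474e-06; pOH = 5.83; pH = 14 − pOH = 8.17.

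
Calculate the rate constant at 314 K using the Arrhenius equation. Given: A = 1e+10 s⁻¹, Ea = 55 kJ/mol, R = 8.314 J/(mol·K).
7.08e+00 s⁻¹

k = A·exp(-Ea/(R·T)) = 1e+10·exp(-55000/(8.314·314)) = 1e+10·exp(-21.0680) = 1e+10·7.0842e-10 = 7.08e+00 s⁻¹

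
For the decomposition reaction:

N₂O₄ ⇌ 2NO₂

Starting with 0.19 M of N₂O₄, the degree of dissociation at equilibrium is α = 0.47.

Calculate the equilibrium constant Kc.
K_c = 0.3168

x = α·[A]₀ = 0.47 × 0.19 = 0.0893 M dissociated.
At eq: [N₂O₄] = 0.19 − 0.0893 = 0.1007 M; [NO₂] = 2x = 0.1786 M.
Kc = [NO₂]²/[N₂O₄] = (0.1786)²/0.1007 = 0.3168.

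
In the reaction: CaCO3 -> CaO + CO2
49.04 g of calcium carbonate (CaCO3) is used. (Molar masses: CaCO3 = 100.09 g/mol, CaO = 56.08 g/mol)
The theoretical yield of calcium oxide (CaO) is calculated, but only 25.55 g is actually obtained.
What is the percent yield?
Moles of CaCO3 = 49.04 g ÷ 100.09 g/mol = 0.489959 mol
Mole ratio: 1 mol CaO / 1 mol CaCO3
Moles of CaO = 0.489959 × (1/1) = 0.489959 mol
Theoretical yield = 0.489959 mol × 56.08 g/mol = 27.477 g
Actual yield = 25.55 g
Percent yield = (25.55 / 27.477) × 100% = 93.0%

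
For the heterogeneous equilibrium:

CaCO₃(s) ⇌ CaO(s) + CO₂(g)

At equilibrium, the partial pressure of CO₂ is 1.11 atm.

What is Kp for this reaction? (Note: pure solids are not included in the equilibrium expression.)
K_p = 1.11

Solids (CaCO₃, CaO) have activity 1 and are excluded.
Kp = P(CO₂) = 1.11.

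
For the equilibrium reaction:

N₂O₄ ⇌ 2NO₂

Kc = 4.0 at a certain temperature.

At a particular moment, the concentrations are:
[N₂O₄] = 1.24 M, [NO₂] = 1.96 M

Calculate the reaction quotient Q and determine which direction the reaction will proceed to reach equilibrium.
Q = 3.098, Q < K, reaction proceeds forward (toward products)

Q = ([NO₂]^2) / ([N₂O₄])
  = ((1.96)^2) / ((1.24)) = 3.8416/1.24 = 3.098
Since Q = 3.098 < Kc = 4.0, the reaction proceeds forward (toward products) to reach equilibrium.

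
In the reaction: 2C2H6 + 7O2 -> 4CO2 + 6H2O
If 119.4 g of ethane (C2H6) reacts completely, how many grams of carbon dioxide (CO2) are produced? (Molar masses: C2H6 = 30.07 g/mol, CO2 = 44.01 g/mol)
Moles of C2H6 = 119.4 g ÷ 30.07 g/mol = 3.97073 mol
Mole ratio: 4 mol CO2 / 2 mol C2H6
Moles of CO2 = 3.97073 × (4/2) = 7.94147 mol
Mass of CO2 = 7.94147 mol × 44.01 g/mol = 349.5 g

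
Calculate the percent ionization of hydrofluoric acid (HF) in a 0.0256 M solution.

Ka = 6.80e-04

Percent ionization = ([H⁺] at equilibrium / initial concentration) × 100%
Percent ionization = 15%

Let x = [H⁺]. Ka = x²/(C - x) ⇒ x² + (6.80e-04)x - (6.80e-04)(0.0256) = 0. x = 3.8461e-03. Percent = (3.8461e-03/0.0256) × 100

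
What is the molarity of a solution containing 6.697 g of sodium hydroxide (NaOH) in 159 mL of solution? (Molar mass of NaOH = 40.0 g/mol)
Moles of NaOH = 6.697 g ÷ 40.0 g/mol = 0.167425 mol
Volume = 159 mL = 0.159 L
Molarity = 0.167425 mol ÷ 0.159 L = 1.053 M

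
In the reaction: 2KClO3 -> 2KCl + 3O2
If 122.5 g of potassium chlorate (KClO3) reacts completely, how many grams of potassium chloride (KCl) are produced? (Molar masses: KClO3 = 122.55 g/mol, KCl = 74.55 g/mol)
Moles of KClO3 = 122.5 g ÷ 122.55 g/mol = 0.999592 mol
Mole ratio: 2 mol KCl / 2 mol KClO3
Moles of KCl = 0.999592 × (2/2) = 0.999592 mol
Mass of KCl = 0.999592 mol × 74.55 g/mol = 74.52 g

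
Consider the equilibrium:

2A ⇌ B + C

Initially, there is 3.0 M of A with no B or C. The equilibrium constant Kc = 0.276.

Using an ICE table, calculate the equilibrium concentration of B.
[B] = 0.769 M

ICE: [A] = 3.0 − 2x, [B] = [C] = x.
Kc = x²/(3.0 − 2x)² = 0.276 ⇒ √Kc = x/(3.0 − 2x).
x = √0.276·3.0/(1 + 2√0.276) = 0.52536·3.0/2.0507 = 0.76855.
[B] = x = 0.769 M.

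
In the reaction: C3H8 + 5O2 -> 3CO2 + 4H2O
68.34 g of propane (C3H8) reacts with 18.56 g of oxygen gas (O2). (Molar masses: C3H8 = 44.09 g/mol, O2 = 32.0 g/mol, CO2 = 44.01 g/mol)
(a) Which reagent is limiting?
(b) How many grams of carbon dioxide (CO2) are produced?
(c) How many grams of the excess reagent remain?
(a) O2, (b) 15.32 g, (c) 63.23 g

Moles of C3H8 = 68.34 g ÷ 44.09 g/mol = 1.55001 mol
Moles of O2 = 18.56 g ÷ 32.0 g/mol = 0.58 mol
Moles ÷ coefficient: C3H8: 1.55001/1 = 1.55, O2: 0.58/5 = 0.116
(a) O2 has the smaller value, so O2 is the limiting reagent.
(b) Moles of CO2 = 0.58 mol O2 × (3/5) = 0.348 mol; mass = 0.348 mol × 44.01 g/mol = 15.32 g
(c) C3H8 consumed = 0.58 × (1/5) = 0.116 mol; remaining = 1.55001 − 0.116 = 1.43401 mol; mass = 1.43401 mol × 44.09 g/mol = 63.23 g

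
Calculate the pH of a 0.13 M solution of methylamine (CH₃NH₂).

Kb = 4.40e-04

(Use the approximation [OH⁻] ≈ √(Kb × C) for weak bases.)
pH = 11.88

[OH⁻] = √(Kb × C) = √(4.40e-04 × 0.13) = 7.5631e-03. pOH = 2.12, pH = 14 - pOH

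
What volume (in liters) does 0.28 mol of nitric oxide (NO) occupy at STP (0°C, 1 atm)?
At STP, 1 mol of gas occupies 22.4 L
Volume = 0.28 mol × 22.4 L/mol = 6.27 L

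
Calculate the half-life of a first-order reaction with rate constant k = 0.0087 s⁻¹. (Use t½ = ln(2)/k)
79.67 s

t½ = ln(2)/k = 0.6931/0.0087 = 79.67 s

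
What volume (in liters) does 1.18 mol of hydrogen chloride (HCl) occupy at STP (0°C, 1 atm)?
At STP, 1 mol of gas occupies 22.4 L
Volume = 1.18 mol × 22.4 L/mol = 26.43 L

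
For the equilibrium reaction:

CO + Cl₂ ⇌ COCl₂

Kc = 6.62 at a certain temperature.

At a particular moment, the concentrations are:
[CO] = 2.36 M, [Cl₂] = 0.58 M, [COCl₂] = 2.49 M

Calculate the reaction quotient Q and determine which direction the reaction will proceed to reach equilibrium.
Q = 1.819, Q < K, reaction proceeds forward (toward products)

Q = ([COCl₂]) / ([CO] × [Cl₂])
  = ((2.49)) / ((2.36)·(0.58)) = 2.49/1.3688 = 1.819
Since Q = 1.819 < Kc = 6.62, the reaction proceeds forward (toward products) to reach equilibrium.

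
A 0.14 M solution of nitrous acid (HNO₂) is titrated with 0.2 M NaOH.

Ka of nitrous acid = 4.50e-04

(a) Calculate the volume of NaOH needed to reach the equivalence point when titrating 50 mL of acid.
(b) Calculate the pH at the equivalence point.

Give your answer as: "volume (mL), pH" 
V = 35.0 mL, pH = 8.13

(a) At equivalence: moles acid = moles base.
moles acid = 0.14 × 0.05 = 0.007 mol; V_NaOH = 0.007/0.2 = 0.035 L = 35.0 mL.
(b) At equivalence, all acid → conjugate base A⁻ at [A⁻] = 0.007/0.085 = 0.08235 M.
Kb = Kw/Ka = 1.0e-14/4.50e-04 = 2.222e-11; [OH⁻] = √(Kb·[A⁻]) = 1.353e-06; pOH = 5.87; pH = 14 − pOH = 8.13.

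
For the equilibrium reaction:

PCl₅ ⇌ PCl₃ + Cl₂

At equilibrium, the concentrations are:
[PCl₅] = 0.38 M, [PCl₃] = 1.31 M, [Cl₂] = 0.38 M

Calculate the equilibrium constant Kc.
K_c = 1.3100

Kc = ([PCl₃] × [Cl₂]) / ([PCl₅])
   = ((1.31)·(0.38)) / ((0.38))
   = 0.4978 / 0.38 = 1.3100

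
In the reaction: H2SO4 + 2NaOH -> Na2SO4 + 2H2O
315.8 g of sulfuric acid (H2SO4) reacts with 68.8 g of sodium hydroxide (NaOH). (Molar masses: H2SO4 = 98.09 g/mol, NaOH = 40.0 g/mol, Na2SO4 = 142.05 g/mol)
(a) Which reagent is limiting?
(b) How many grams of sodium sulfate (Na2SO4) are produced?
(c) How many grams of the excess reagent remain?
(a) NaOH, (b) 122.2 g, (c) 231.4 g

Moles of H2SO4 = 315.8 g ÷ 98.09 g/mol = 3.21949 mol
Moles of NaOH = 68.8 g ÷ 40.0 g/mol = 1.72 mol
Moles ÷ coefficient: H2SO4: 3.21949/1 = 3.219, NaOH: 1.72/2 = 0.86
(a) NaOH has the smaller value, so NaOH is the limiting reagent.
(b) Moles of Na2SO4 = 1.72 mol NaOH × (1/2) = 0.86 mol; mass = 0.86 mol × 142.05 g/mol = 122.2 g
(c) H2SO4 consumed = 1.72 × (1/2) = 0.86 mol; remaining = 3.21949 − 0.86 = 2.35949 mol; mass = 2.35949 mol × 98.09 g/mol = 231.4 g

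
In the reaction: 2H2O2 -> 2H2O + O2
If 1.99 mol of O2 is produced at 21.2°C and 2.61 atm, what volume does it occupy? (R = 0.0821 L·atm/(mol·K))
T = 21.2°C + 273.15 = 294.35 K
V = nRT/P = (1.99 × 0.0821 × 294.35) / 2.61
V = 18.43 L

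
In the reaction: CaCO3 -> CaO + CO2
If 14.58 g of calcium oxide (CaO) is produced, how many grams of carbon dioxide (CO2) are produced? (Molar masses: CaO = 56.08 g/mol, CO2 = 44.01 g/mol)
Moles of CaO = 14.58 g ÷ 56.08 g/mol = 0.259986 mol
Mole ratio: 1 mol CO2 / 1 mol CaO
Moles of CO2 = 0.259986 × (1/1) = 0.259986 mol
Mass of CO2 = 0.259986 mol × 44.01 g/mol = 11.44 g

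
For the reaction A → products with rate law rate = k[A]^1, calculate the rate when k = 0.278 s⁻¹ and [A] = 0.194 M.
0.05393 M/s

rate = k·[A]^1 = 0.278·(0.194)^1 = 0.278·0.194 = 0.05393 M/s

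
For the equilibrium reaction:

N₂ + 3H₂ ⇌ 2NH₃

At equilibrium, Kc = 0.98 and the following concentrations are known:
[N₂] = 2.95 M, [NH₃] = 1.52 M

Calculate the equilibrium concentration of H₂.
[H₂] = 0.9280 M

Kc = ([NH₃]^2) / ([N₂] × [H₂]^3) = 0.98
[H₂]^3 = (product terms)/(Kc · other reactant terms) = 2.3104 / (0.98 · 2.95) = 0.79917
[H₂] = (0.79917)^(1/3) = 0.9280 M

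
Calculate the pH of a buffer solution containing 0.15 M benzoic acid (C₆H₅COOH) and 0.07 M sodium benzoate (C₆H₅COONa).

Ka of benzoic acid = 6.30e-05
pH = 3.87

pKa = -log(6.30e-05) = 4.20. pH = pKa + log([A⁻]/[HA]) = 4.20 + log(0.07/0.15)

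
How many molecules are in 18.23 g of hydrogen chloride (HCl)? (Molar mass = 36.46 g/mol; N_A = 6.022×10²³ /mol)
Moles = 18.23 g ÷ 36.46 g/mol = 0.5 mol
Molecules = 0.5 mol × 6.022×10²³ /mol = 3.011e+23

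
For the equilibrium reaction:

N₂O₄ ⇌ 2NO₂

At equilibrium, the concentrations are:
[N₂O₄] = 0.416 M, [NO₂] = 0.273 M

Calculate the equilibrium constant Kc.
K_c = 0.1792

Kc = ([NO₂]^2) / ([N₂O₄])
   = ((0.273)^2) / ((0.416))
   = 0.074529 / 0.416 = 0.1792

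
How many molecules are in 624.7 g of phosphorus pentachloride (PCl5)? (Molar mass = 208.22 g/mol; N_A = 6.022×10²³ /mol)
Moles = 624.7 g ÷ 208.22 g/mol = 3.00019 mol
Molecules = 3.00019 mol × 6.022×10²³ /mol = 1.807e+24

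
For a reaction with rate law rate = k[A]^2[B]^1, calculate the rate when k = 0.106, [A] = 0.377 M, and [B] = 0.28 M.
0.004218 M/s

rate = k·[A]^2·[B]^1 = 0.106·(0.377)^2·(0.28)^1 = 0.106·0.142129·0.28 = 0.004218 M/s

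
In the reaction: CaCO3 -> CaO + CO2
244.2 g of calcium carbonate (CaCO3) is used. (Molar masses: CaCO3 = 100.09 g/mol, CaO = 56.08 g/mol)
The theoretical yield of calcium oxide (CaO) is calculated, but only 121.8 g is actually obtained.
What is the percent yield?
Moles of CaCO3 = 244.2 g ÷ 100.09 g/mol = 2.4398 mol
Mole ratio: 1 mol CaO / 1 mol CaCO3
Moles of CaO = 2.4398 × (1/1) = 2.4398 mol
Theoretical yield = 2.4398 mol × 56.08 g/mol = 136.82 g
Actual yield = 121.8 g
Percent yield = (121.8 / 136.82) × 100% = 89.0%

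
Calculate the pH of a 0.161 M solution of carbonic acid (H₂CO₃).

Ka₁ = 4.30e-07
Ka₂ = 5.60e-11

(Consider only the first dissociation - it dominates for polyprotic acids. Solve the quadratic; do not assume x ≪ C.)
pH = 3.58

x² + Ka₁·x − Ka₁·C = 0 with Ka₁ = 4.30e-07, C = 0.161.
x = (−Ka₁ + √(Ka₁² + 4·Ka₁·C))/2 = 2.6290e-04 M, so pH = 3.58.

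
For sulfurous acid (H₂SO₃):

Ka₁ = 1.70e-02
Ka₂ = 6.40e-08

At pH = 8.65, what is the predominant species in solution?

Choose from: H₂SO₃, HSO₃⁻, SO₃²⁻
SO₃²⁻

pKa1 = 1.77, pKa2 = 7.19. Each pKa is the crossover between adjacent species; pH = 8.65 lies in the region where SO₃²⁻ predominates.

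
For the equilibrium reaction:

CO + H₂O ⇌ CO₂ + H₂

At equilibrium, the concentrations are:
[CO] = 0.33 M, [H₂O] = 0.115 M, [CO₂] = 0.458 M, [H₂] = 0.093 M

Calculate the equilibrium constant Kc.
K_c = 1.1224

Kc = ([CO₂] × [H₂]) / ([CO] × [H₂O])
   = ((0.458)·(0.093)) / ((0.33)·(0.115))
   = 0.042594 / 0.03795 = 1.1224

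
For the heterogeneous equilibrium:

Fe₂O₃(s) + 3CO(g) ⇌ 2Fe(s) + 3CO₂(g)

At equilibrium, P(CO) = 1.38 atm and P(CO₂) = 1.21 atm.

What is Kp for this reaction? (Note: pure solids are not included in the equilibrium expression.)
K_p = 0.674

Solids (Fe₂O₃, Fe) are excluded.
Kp = P(CO₂)³/P(CO)³ = (1.21)³/(1.38)³ = 1.772/2.628 = 0.674.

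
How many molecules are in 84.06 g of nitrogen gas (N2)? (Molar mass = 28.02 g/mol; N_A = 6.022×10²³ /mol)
Moles = 84.06 g ÷ 28.02 g/mol = 3 mol
Molecules = 3 mol × 6.022×10²³ /mol = 1.807e+24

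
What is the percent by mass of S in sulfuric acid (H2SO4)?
Mass of S in formula = 32.07 × 1 = 32.07 g/mol
Molar mass = 98.09 g/mol
% S = (32.07/98.09) × 100% = 32.69%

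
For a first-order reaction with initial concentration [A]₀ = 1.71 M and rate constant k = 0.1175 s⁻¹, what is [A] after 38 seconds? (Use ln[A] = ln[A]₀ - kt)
0.0197 M

ln[A] = ln[A]₀ - k·t = ln(1.71) - (0.1175)·(38) = 0.5365 - 4.4650 = -3.9285
[A] = e^(-3.9285) = 0.0197 M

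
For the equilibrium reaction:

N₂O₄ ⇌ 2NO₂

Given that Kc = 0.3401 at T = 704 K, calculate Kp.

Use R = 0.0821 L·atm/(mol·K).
K_p = 19.6572

Δn = (moles gaseous products) − (moles gaseous reactants) = 1
T = 704 K; RT = 0.0821 × 704 = 57.7984
Kp = Kc·(RT)^Δn = 0.3401 × (57.7984)^1 = 0.3401 × 57.7984 = 19.6572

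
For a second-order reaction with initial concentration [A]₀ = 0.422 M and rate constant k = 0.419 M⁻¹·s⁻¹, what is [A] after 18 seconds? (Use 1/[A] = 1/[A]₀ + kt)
0.1009 M

1/[A] = 1/[A]₀ + k·t = 1/0.422 + (0.419)·(18) = 2.3697 + 7.5420 = 9.9117
[A] = 1/9.9117 = 0.1009 M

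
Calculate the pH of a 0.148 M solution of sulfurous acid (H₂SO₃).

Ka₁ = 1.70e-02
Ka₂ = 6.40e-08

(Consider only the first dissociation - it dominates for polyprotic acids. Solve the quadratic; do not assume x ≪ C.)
pH = 1.37

x² + Ka₁·x − Ka₁·C = 0 with Ka₁ = 1.70e-02, C = 0.148.
x = (−Ka₁ + √(Ka₁² + 4·Ka₁·C))/2 = 4.2375e-02 M, so pH = 1.37.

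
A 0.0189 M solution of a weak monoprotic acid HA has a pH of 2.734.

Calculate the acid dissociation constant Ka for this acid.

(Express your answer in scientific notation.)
K_a = 2.00e-04

[H⁺] = 10^(−pH) = 10^(−2.734) = 1.845e-03 M. For HA ⇌ H⁺ + A⁻, Ka = x²/(C − x) = (1.845e-03)²/(0.0189 − 1.845e-03) = 2.00e-04.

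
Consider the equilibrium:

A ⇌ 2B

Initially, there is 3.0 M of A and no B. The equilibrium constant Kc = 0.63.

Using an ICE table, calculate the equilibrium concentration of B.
[B] = 1.226 M

ICE: [A] = 3.0 − x, [B] = 2x.
Kc = (2x)²/(3.0 − x) = 0.63 ⇒ 4x² + 0.63x − 1.89 = 0.
x = (−0.63 + √(0.63² + 4·4·1.89))/(2·4) = (−0.63 + √30.637)/8 = 0.61313.
[B] = 2x = 1.226 M.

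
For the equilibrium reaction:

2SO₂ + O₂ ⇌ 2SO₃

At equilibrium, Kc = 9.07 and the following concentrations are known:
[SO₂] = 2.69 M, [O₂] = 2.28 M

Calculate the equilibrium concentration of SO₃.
[SO₃] = 12.2327 M

Kc = ([SO₃]^2) / ([SO₂]^2 × [O₂]) = 9.07
[SO₃]^2 = Kc · (reactant terms)/(other product terms) = 9.07 · 16.498 / 1 = 149.64
[SO₃] = (149.64)^(1/2) = 12.2327 M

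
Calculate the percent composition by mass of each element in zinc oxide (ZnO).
Zn: 80.34%, O: 19.66%

Molar mass of ZnO = 81.38 g/mol
% Zn = (1 × 65.38) / 81.38 × 100% = 65.38 / 81.38 × 100% = 80.34%
% O = (1 × 16.0) / 81.38 × 100% = 16 / 81.38 × 100% = 19.66%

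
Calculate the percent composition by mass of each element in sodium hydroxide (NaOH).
Na: 57.48%, O: 40.00%, H: 2.52%

Molar mass of NaOH = 40.0 g/mol
% Na = (1 × 22.99) / 40.0 × 100% = 22.99 / 40.0 × 100% = 57.48%
% O = (1 × 16.0) / 40.0 × 100% = 16 / 40.0 × 100% = 40.00%
% H = (1 × 1.008) / 40.0 × 100% = 1.008 / 40.0 × 100% = 2.52%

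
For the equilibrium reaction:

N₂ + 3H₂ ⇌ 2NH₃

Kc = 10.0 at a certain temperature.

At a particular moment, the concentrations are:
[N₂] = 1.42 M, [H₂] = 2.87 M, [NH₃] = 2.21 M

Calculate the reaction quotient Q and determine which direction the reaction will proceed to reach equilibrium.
Q = 0.145, Q < K, reaction proceeds forward (toward products)

Q = ([NH₃]^2) / ([N₂] × [H₂]^3)
  = ((2.21)^2) / ((1.42)·(2.87)^3) = 4.8841/33.569 = 0.1455
Since Q = 0.1455 < Kc = 10.0, the reaction proceeds forward (toward products) to reach equilibrium.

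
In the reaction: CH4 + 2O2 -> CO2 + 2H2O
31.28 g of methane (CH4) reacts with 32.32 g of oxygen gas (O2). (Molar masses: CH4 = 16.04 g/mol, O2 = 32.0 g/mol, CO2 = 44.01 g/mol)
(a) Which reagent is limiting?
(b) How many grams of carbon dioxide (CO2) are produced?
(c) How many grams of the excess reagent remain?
(a) O2, (b) 22.23 g, (c) 23.18 g

Moles of CH4 = 31.28 g ÷ 16.04 g/mol = 1.95012 mol
Moles of O2 = 32.32 g ÷ 32.0 g/mol = 1.01 mol
Moles ÷ coefficient: CH4: 1.95012/1 = 1.95, O2: 1.01/2 = 0.505
(a) O2 has the smaller value, so O2 is the limiting reagent.
(b) Moles of CO2 = 1.01 mol O2 × (1/2) = 0.505 mol; mass = 0.505 mol × 44.01 g/mol = 22.23 g
(c) CH4 consumed = 1.01 × (1/2) = 0.505 mol; remaining = 1.95012 − 0.505 = 1.44512 mol; mass = 1.44512 mol × 16.04 g/mol = 23.18 g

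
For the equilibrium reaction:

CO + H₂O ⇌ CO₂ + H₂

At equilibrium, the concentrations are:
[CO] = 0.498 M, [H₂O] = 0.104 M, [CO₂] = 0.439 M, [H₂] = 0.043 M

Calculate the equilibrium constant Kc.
K_c = 0.3645

Kc = ([CO₂] × [H₂]) / ([CO] × [H₂O])
   = ((0.439)·(0.043)) / ((0.498)·(0.104))
   = 0.018877 / 0.051792 = 0.3645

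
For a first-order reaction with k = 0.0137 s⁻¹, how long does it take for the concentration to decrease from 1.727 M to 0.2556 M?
139.45 s

From ln[A] = ln[A]₀ - k·t: t = ln([A]₀/[A])/k = ln(1.727/0.2556)/0.0137 = ln(6.7567)/0.0137 = 1.9105/0.0137 = 139.45 s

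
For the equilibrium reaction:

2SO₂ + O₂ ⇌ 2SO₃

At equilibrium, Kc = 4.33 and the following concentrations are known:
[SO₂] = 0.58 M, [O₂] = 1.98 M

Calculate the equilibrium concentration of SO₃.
[SO₃] = 1.6983 M

Kc = ([SO₃]^2) / ([SO₂]^2 × [O₂]) = 4.33
[SO₃]^2 = Kc · (reactant terms)/(other product terms) = 4.33 · 0.66607 / 1 = 2.8841
[SO₃] = (2.8841)^(1/2) = 1.6983 M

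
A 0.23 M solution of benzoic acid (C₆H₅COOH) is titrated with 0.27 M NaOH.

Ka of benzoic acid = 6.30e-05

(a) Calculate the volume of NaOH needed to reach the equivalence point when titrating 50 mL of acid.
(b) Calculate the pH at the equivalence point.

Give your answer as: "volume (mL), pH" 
V = 42.6 mL, pH = 8.65

(a) At equivalence: moles acid = moles base.
moles acid = 0.23 × 0.05 = 0.0115 mol; V_NaOH = 0.0115/0.27 = 0.04259 L = 42.6 mL.
(b) At equivalence, all acid → conjugate base A⁻ at [A⁻] = 0.0115/0.09259 = 0.1242 M.
Kb = Kw/Ka = 1.0e-14/6.30e-05 = 1.587e-10; [OH⁻] = √(Kb·[A⁻]) = 4.440e-06; pOH = 5.35; pH = 14 − pOH = 8.65.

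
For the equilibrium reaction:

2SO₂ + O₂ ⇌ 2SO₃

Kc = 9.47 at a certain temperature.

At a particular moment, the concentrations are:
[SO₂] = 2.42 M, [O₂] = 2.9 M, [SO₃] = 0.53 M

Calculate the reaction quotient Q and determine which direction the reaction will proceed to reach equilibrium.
Q = 0.017, Q < K, reaction proceeds forward (toward products)

Q = ([SO₃]^2) / ([SO₂]^2 × [O₂])
  = ((0.53)^2) / ((2.42)^2·(2.9)) = 0.2809/16.984 = 0.01654
Since Q = 0.01654 < Kc = 9.47, the reaction proceeds forward (toward products) to reach equilibrium.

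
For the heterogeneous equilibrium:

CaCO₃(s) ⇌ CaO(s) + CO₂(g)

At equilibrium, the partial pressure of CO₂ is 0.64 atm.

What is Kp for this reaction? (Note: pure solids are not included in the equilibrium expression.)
K_p = 0.64

Solids (CaCO₃, CaO) have activity 1 and are excluded.
Kp = P(CO₂) = 0.64.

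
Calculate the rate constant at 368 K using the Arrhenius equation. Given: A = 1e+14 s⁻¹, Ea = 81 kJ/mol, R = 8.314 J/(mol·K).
3.18e+02 s⁻¹

k = A·exp(-Ea/(R·T)) = 1e+14·exp(-81000/(8.314·368)) = 1e+14·exp(-26.4745) = 1e+14·3.1790e-12 = 3.18e+02 s⁻¹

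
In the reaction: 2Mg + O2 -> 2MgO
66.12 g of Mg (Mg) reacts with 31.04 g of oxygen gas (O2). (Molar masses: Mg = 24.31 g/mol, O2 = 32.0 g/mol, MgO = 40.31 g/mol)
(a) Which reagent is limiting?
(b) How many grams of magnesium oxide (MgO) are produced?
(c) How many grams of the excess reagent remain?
(a) O2, (b) 78.2 g, (c) 18.96 g

Moles of Mg = 66.12 g ÷ 24.31 g/mol = 2.71987 mol
Moles of O2 = 31.04 g ÷ 32.0 g/mol = 0.97 mol
Moles ÷ coefficient: Mg: 2.71987/2 = 1.36, O2: 0.97/1 = 0.97
(a) O2 has the smaller value, so O2 is the limiting reagent.
(b) Moles of MgO = 0.97 mol O2 × (2/1) = 1.94 mol; mass = 1.94 mol × 40.31 g/mol = 78.2 g
(c) Mg consumed = 0.97 × (2/1) = 1.94 mol; remaining = 2.71987 − 1.94 = 0.779868 mol; mass = 0.779868 mol × 24.31 g/mol = 18.96 g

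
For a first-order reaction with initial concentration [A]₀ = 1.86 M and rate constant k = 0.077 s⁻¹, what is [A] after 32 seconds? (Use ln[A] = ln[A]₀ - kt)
0.1583 M

ln[A] = ln[A]₀ - k·t = ln(1.86) - (0.077)·(32) = 0.6206 - 2.4640 = -1.8434
[A] = e^(-1.8434) = 0.1583 M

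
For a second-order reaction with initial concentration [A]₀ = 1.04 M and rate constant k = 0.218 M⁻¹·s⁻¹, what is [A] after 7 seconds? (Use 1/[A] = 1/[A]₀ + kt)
0.4020 M

1/[A] = 1/[A]₀ + k·t = 1/1.04 + (0.218)·(7) = 0.9615 + 1.5260 = 2.4875
[A] = 1/2.4875 = 0.4020 M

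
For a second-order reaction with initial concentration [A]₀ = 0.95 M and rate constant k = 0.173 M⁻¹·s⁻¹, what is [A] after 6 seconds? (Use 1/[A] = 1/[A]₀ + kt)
0.4783 M

1/[A] = 1/[A]₀ + k·t = 1/0.95 + (0.173)·(6) = 1.0526 + 1.0380 = 2.0906
[A] = 1/2.0906 = 0.4783 M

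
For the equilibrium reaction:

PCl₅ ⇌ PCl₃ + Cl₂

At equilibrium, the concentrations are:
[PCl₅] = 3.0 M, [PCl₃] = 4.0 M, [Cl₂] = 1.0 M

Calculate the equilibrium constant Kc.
K_c = 1.3333

Kc = ([PCl₃] × [Cl₂]) / ([PCl₅])
   = ((4.0)·(1.0)) / ((3.0))
   = 4 / 3 = 1.3333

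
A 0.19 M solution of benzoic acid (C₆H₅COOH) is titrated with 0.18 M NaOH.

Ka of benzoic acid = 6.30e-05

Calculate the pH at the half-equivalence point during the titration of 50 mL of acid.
pH = pKa = 4.20

At the half-equivalence point, [HA] = [A⁻], so by Henderson–Hasselbalch pH = pKa + log(1) = pKa.
pKa = −log(6.30e-05) = 4.20.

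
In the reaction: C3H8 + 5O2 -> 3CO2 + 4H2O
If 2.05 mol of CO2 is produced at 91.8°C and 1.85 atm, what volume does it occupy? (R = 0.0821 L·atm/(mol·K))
T = 91.8°C + 273.15 = 364.95 K
V = nRT/P = (2.05 × 0.0821 × 364.95) / 1.85
V = 33.20 L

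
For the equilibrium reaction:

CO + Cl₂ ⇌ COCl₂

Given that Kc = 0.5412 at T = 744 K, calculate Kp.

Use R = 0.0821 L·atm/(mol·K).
K_p = 0.0089

Δn = (moles gaseous products) − (moles gaseous reactants) = -1
T = 744 K; RT = 0.0821 × 744 = 61.0824
Kp = Kc·(RT)^Δn = 0.5412 × (61.0824)^-1 = 0.5412 × 0.0163713 = 0.0089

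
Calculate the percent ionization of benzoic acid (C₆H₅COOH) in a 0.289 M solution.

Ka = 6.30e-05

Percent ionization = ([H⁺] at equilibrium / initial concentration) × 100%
Percent ionization = 1.47%

Let x = [H⁺]. Ka = x²/(C - x) ⇒ x² + (6.30e-05)x - (6.30e-05)(0.289) = 0. x = 4.2356e-03. Percent = (4.2356e-03/0.289) × 100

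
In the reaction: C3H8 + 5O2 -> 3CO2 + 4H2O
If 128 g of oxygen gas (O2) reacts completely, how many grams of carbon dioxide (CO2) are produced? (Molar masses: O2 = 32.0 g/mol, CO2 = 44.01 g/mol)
Moles of O2 = 128 g ÷ 32.0 g/mol = 4 mol
Mole ratio: 3 mol CO2 / 5 mol O2
Moles of CO2 = 4 × (3/5) = 2.4 mol
Mass of CO2 = 2.4 mol × 44.01 g/mol = 105.6 g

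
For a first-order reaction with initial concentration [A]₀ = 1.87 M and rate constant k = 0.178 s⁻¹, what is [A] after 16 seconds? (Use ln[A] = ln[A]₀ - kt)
0.1084 M

ln[A] = ln[A]₀ - k·t = ln(1.87) - (0.178)·(16) = 0.6259 - 2.8480 = -2.2221
[A] = e^(-2.2221) = 0.1084 M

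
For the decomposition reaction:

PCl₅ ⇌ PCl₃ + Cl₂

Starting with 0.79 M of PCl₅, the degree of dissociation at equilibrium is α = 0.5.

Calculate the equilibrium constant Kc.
K_c = 0.3950

x = α·[A]₀ = 0.5 × 0.79 = 0.395 M dissociated.
At eq: [PCl₅] = 0.79 − 0.395 = 0.395 M; [PCl₃] = [Cl₂] = x = 0.395 M.
Kc = [PCl₃][Cl₂]/[PCl₅] = (0.395)²/0.395 = 0.395.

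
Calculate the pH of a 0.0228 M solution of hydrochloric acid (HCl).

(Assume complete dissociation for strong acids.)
pH = 1.64

[H⁺] = 0.0228 M for strong acid. pH = -log[H⁺] = -log(0.0228)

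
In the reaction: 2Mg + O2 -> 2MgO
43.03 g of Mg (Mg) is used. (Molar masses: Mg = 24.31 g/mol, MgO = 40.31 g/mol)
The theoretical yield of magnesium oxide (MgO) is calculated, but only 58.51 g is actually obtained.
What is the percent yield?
Moles of Mg = 43.03 g ÷ 24.31 g/mol = 1.77005 mol
Mole ratio: 2 mol MgO / 2 mol Mg
Moles of MgO = 1.77005 × (2/2) = 1.77005 mol
Theoretical yield = 1.77005 mol × 40.31 g/mol = 71.351 g
Actual yield = 58.51 g
Percent yield = (58.51 / 71.351) × 100% = 82.0%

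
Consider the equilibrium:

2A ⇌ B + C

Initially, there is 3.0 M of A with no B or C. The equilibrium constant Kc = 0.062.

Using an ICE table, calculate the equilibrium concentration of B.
[B] = 0.499 M

ICE: [A] = 3.0 − 2x, [B] = [C] = x.
Kc = x²/(3.0 − 2x)² = 0.062 ⇒ √Kc = x/(3.0 − 2x).
x = √0.062·3.0/(1 + 2√0.062) = 0.249·3.0/1.498 = 0.49866.
[B] = x = 0.499 M.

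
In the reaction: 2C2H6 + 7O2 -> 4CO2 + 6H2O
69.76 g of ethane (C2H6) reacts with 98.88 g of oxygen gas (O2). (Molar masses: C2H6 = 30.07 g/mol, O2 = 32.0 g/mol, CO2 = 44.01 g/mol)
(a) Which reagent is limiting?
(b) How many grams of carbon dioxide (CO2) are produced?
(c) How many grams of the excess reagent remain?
(a) O2, (b) 77.71 g, (c) 43.21 g

Moles of C2H6 = 69.76 g ÷ 30.07 g/mol = 2.31992 mol
Moles of O2 = 98.88 g ÷ 32.0 g/mol = 3.09 mol
Moles ÷ coefficient: C2H6: 2.31992/2 = 1.16, O2: 3.09/7 = 0.4414
(a) O2 has the smaller value, so O2 is the limiting reagent.
(b) Moles of CO2 = 3.09 mol O2 × (4/7) = 1.76571 mol; mass = 1.76571 mol × 44.01 g/mol = 77.71 g
(c) C2H6 consumed = 3.09 × (2/7) = 0.882857 mol; remaining = 2.31992 − 0.882857 = 1.43706 mol; mass = 1.43706 mol × 30.07 g/mol = 43.21 g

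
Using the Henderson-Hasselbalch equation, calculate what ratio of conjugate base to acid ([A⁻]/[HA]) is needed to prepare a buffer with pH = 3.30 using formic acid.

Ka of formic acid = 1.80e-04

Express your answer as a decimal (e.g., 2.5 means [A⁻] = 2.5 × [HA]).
[A⁻]/[HA] = 0.359

pKa = −log(1.80e-04) = 3.7447. pH = pKa + log([A⁻]/[HA]). 3.30 = 3.7447 + log(ratio). log(ratio) = 3.30 − 3.7447 = -0.4447. ratio = 10^(-0.4447) = 0.359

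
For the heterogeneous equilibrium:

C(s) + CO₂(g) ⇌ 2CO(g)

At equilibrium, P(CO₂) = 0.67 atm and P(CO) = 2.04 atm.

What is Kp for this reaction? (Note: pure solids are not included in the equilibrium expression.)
K_p = 6.211

Solid C is excluded.
Kp = P(CO)²/P(CO₂) = (2.04)²/0.67 = 4.162/0.67 = 6.211.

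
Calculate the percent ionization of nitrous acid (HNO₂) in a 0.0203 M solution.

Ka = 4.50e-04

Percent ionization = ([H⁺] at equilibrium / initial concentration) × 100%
Percent ionization = 13.8%

Let x = [H⁺]. Ka = x²/(C - x) ⇒ x² + (4.50e-04)x - (4.50e-04)(0.0203) = 0. x = 2.8058e-03. Percent = (2.8058e-03/0.0203) × 100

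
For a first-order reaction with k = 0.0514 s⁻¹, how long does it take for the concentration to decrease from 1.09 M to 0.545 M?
13.49 s

From ln[A] = ln[A]₀ - k·t: t = ln([A]₀/[A])/k = ln(1.09/0.545)/0.0514 = ln(2.0000)/0.0514 = 0.6931/0.0514 = 13.49 s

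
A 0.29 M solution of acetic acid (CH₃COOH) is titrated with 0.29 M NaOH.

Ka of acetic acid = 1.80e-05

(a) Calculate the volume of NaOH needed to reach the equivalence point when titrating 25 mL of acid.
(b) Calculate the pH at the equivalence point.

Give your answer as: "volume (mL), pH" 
V = 25.0 mL, pH = 8.95

(a) At equivalence: moles acid = moles base.
moles acid = 0.29 × 0.025 = 0.00725 mol; V_NaOH = 0.00725/0.29 = 0.025 L = 25.0 mL.
(b) At equivalence, all acid → conjugate base A⁻ at [A⁻] = 0.00725/0.05 = 0.145 M.
Kb = Kw/Ka = 1.0e-14/1.80e-05 = 5.556e-10; [OH⁻] = √(Kb·[A⁻]) = 8.975e-06; pOH = 5.05; pH = 14 − pOH = 8.95.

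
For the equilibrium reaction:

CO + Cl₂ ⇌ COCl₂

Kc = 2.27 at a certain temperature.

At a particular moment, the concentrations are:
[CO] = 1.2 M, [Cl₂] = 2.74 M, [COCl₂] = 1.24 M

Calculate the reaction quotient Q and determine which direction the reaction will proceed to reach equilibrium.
Q = 0.377, Q < K, reaction proceeds forward (toward products)

Q = ([COCl₂]) / ([CO] × [Cl₂])
  = ((1.24)) / ((1.2)·(2.74)) = 1.24/3.288 = 0.3771
Since Q = 0.3771 < Kc = 2.27, the reaction proceeds forward (toward products) to reach equilibrium.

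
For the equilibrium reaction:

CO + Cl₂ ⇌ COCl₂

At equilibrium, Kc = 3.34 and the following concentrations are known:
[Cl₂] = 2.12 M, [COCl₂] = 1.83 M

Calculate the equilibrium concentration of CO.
[CO] = 0.2584 M

Kc = ([COCl₂]) / ([CO] × [Cl₂]) = 3.34
[CO]^1 = (product terms)/(Kc · other reactant terms) = 1.83 / (3.34 · 2.12) = 0.25845
[CO] = 0.2584 M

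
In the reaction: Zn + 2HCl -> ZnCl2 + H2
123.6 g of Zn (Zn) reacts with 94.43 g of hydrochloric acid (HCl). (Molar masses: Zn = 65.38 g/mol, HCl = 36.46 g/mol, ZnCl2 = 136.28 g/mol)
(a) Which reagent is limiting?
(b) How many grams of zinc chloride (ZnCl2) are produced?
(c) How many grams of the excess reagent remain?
(a) HCl, (b) 176.5 g, (c) 38.93 g

Moles of Zn = 123.6 g ÷ 65.38 g/mol = 1.89049 mol
Moles of HCl = 94.43 g ÷ 36.46 g/mol = 2.58996 mol
Moles ÷ coefficient: Zn: 1.89049/1 = 1.89, HCl: 2.58996/2 = 1.295
(a) HCl has the smaller value, so HCl is the limiting reagent.
(b) Moles of ZnCl2 = 2.58996 mol HCl × (1/2) = 1.29498 mol; mass = 1.29498 mol × 136.28 g/mol = 176.5 g
(c) Zn consumed = 2.58996 × (1/2) = 1.29498 mol; remaining = 1.89049 − 1.29498 = 0.595506 mol; mass = 0.595506 mol × 65.38 g/mol = 38.93 g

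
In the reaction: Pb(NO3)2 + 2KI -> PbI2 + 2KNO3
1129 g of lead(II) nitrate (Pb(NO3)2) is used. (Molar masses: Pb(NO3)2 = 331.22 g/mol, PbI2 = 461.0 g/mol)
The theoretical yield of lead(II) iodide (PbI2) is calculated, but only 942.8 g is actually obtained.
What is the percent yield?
Moles of Pb(NO3)2 = 1129 g ÷ 331.22 g/mol = 3.40861 mol
Mole ratio: 1 mol PbI2 / 1 mol Pb(NO3)2
Moles of PbI2 = 3.40861 × (1/1) = 3.40861 mol
Theoretical yield = 3.40861 mol × 461.0 g/mol = 1571.4 g
Actual yield = 942.8 g
Percent yield = (942.8 / 1571.4) × 100% = 60.0%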